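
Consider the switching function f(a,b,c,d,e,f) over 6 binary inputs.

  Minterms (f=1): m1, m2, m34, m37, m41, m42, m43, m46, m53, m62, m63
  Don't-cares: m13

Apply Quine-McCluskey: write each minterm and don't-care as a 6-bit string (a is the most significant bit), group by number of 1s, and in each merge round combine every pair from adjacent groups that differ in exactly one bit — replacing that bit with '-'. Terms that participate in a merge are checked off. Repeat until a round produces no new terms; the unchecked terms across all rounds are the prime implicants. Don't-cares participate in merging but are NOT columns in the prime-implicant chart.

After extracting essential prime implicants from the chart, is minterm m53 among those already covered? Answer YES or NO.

Round 0: 000001 000010✓ 001101 100010✓ 100101✓ 101001✓ 101010✓ 101011✓ 101110✓ 110101✓ 111110✓ 111111✓
Round 1: -00010 1-0101 1-1110 10-010 101-10 1010-1 10101- 11111-
PIs = {-00010, 000001, 001101, 1-0101, 1-1110, 10-010, 101-10, 1010-1, 10101-, 11111-}
Coverage chart:
  m1: 000001 ←essential
  m2: -00010 ←essential
  m34: -00010,10-010
  m37: 1-0101 ←essential
  m41: 1010-1 ←essential
  m42: 10-010,101-10,10101-
  m43: 1010-1,10101-
  m46: 1-1110,101-10
  m53: 1-0101 ←essential
  m62: 1-1110,11111-
  m63: 11111- ←essential
Essential: -00010, 000001, 1-0101, 1010-1, 11111-

YES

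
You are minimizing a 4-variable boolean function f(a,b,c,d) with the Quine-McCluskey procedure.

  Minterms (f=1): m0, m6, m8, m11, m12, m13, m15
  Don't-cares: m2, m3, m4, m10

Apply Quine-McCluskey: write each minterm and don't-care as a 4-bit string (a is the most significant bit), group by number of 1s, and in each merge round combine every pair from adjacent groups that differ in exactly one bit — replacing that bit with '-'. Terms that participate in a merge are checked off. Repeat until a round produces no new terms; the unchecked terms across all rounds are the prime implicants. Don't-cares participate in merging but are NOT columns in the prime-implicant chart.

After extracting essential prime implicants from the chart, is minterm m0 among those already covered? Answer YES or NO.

YES

Round 0: 0000✓ 0010✓ 0011✓ 0100✓ 0110✓ 1000✓ 1010✓ 1011✓ 1100✓ 1101✓ 1111✓
Round 1: -000✓ -010✓ -011✓ -100✓ 0-00✓ 0-10✓ 00-0✓ 001-✓ 01-0✓ 1-00✓ 1-11 10-0✓ 101-✓ 11-1 110-
Round 2: --00 -0-0 -01- 0--0
PIs = {--00, -0-0, -01-, 0--0, 1-11, 11-1, 110-}
Coverage chart:
  m0: --00,-0-0,0--0
  m6: 0--0 ←essential
  m8: --00,-0-0
  m11: -01-,1-11
  m12: --00,110-
  m13: 11-1,110-
  m15: 1-11,11-1
Essential: 0--0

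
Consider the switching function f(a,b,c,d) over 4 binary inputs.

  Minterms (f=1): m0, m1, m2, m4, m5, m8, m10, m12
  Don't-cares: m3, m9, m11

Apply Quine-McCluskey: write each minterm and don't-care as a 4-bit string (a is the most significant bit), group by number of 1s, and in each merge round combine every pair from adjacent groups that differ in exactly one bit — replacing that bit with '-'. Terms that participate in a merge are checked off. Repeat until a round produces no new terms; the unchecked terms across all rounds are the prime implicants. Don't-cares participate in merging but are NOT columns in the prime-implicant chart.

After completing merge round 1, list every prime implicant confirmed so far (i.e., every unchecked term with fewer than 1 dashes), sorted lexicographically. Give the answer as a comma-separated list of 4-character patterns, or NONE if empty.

Round 0: 0000✓ 0001✓ 0010✓ 0011✓ 0100✓ 0101✓ 1000✓ 1001✓ 1010✓ 1011✓ 1100✓
Round 1: -000✓ -001✓ -010✓ -011✓ -100✓ 0-00✓ 0-01✓ 00-0✓ 00-1✓ 000-✓ 001-✓ 010-✓ 1-00✓ 10-0✓ 10-1✓ 100-✓ 101-✓
Round 2: --00 -0-0✓ -0-1✓ -00-✓ -01-✓ 0-0- 00--✓ 10--✓
Round 3: -0--
PIs = {--00, -0--, 0-0-}

NONE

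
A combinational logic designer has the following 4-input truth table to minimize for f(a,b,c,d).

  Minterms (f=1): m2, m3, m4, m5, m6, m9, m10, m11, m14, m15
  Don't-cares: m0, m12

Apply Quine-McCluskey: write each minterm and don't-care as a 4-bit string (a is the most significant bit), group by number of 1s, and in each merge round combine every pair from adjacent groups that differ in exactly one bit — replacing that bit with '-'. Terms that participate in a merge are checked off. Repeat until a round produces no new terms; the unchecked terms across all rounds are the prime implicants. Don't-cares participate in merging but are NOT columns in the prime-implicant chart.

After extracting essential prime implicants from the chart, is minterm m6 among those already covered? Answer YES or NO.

Round 0: 0000✓ 0010✓ 0011✓ 0100✓ 0101✓ 0110✓ 1001✓ 1010✓ 1011✓ 1100✓ 1110✓ 1111✓
Round 1: -010✓ -011✓ -100✓ -110✓ 0-00✓ 0-10✓ 00-0✓ 001-✓ 01-0✓ 010- 1-10✓ 1-11✓ 10-1 101-✓ 11-0✓ 111-✓
Round 2: --10 -01- -1-0 0--0 1-1-
PIs = {--10, -01-, -1-0, 0--0, 010-, 1-1-, 10-1}
Coverage chart:
  m2: --10,-01-,0--0
  m3: -01- ←essential
  m4: -1-0,0--0,010-
  m5: 010- ←essential
  m6: --10,-1-0,0--0
  m9: 10-1 ←essential
  m10: --10,-01-,1-1-
  m11: -01-,1-1-,10-1
  m14: --10,-1-0,1-1-
  m15: 1-1- ←essential
Essential: -01-, 010-, 1-1-, 10-1

NO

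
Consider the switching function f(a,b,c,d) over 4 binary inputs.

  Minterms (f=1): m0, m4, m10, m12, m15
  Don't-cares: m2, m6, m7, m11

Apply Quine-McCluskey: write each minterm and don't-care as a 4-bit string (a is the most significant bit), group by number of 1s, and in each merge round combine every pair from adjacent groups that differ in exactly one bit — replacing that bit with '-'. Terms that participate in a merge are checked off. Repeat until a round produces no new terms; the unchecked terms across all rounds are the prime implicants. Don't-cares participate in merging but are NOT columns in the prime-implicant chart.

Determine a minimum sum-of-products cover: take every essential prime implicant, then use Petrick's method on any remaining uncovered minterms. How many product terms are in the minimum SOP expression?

Round 0: 0000✓ 0010✓ 0100✓ 0110✓ 0111✓ 1010✓ 1011✓ 1100✓ 1111✓
Round 1: -010 -100 -111 0-00✓ 0-10✓ 00-0✓ 01-0✓ 011- 1-11 101-
Round 2: 0--0
PIs = {-010, -100, -111, 0--0, 011-, 1-11, 101-}
Coverage chart:
  m0: 0--0 ←essential
  m4: -100,0--0
  m10: -010,101-
  m12: -100 ←essential
  m15: -111,1-11
Essential: -100, 0--0
Petrick residual → -010, -111
Min cover (4 terms): b'cd' + bc'd' + bcd + a'd'

4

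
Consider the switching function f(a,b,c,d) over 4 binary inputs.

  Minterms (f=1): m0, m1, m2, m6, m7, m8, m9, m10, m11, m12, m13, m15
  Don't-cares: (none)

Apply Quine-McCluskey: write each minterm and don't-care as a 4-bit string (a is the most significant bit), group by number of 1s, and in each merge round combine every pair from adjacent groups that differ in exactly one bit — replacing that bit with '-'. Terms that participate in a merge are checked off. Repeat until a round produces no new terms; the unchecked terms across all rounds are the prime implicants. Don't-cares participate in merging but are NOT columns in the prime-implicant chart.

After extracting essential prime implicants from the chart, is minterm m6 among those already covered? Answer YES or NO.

size-2^0 implicants → 0000(✓)  0001(✓)  0010(✓)  0110(✓)  0111(✓)  1000(✓)  1001(✓)  1010(✓)  1011(✓)  1100(✓)  1101(✓)  1111(✓)
size-2^1 implicants → -000(✓)  -001(✓)  -010(✓)  -111  0-10  00-0(✓)  000-(✓)  011-  1-00(✓)  1-01(✓)  1-11(✓)  10-0(✓)  10-1(✓)  100-(✓)  101-(✓)  11-1(✓)  110-(✓)
size-2^2 implicants → -0-0  -00-  1--1  1-0-  10--
Unchecked terms (primes): -0-0, -00-, -111, 0-10, 011-, 1--1, 1-0-, 10--
Minterm coverage:
  m0 ⊆ -0-0,-00-
  m1 ⊆ -00- [E]
  m2 ⊆ -0-0,0-10
  m6 ⊆ 0-10,011-
  m7 ⊆ -111,011-
  m8 ⊆ -0-0,-00-,1-0-,10--
  m9 ⊆ -00-,1--1,1-0-,10--
  m10 ⊆ -0-0,10--
  m11 ⊆ 1--1,10--
  m12 ⊆ 1-0- [E]
  m13 ⊆ 1--1,1-0-
  m15 ⊆ -111,1--1
E = {-00-, 1-0-}

NO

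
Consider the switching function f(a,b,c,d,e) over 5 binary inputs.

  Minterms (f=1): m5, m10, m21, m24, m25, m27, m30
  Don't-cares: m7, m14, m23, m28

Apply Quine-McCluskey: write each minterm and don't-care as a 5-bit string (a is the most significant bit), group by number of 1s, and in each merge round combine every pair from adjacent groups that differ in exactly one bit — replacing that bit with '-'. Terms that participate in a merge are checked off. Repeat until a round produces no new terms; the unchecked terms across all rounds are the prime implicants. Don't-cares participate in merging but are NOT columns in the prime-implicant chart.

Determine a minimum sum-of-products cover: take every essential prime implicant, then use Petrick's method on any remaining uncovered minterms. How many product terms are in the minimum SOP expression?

[col 0] 00101*, 00111*, 01010*, 01110*, 10101*, 10111*, 11000*, 11001*, 11011*, 11100*, 11110*
[col 1] -0101*, -0111*, -1110, 001-1*, 01-10, 101-1*, 11-00, 110-1, 1100-, 111-0
[col 2] -01-1
Prime implicants: -01-1, -1110, 01-10, 11-00, 110-1, 1100-, 111-0
PI chart (minterm → PIs covering it):
  5 | -01-1  (sole → essential)
  10 | 01-10  (sole → essential)
  21 | -01-1  (sole → essential)
  24 | 11-00,1100-
  25 | 110-1,1100-
  27 | 110-1  (sole → essential)
  30 | -1110,111-0
Essential prime implicants: -01-1, 01-10, 110-1
Petrick residual → -1110, 11-00
Minimum SOP uses 5 PIs: b'ce + bcde' + a'bde' + abd'e' + abc'e

5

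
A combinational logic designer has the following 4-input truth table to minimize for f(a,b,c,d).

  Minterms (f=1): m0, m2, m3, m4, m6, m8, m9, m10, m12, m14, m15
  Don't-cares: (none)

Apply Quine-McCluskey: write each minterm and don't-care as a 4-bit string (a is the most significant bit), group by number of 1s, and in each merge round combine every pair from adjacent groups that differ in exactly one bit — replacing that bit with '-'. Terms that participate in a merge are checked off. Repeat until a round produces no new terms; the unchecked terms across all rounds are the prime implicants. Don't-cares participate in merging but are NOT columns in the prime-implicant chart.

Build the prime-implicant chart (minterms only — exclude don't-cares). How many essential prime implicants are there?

Round 0: 0000✓ 0010✓ 0011✓ 0100✓ 0110✓ 1000✓ 1001✓ 1010✓ 1100✓ 1110✓ 1111✓
Round 1: -000✓ -010✓ -100✓ -110✓ 0-00✓ 0-10✓ 00-0✓ 001- 01-0✓ 1-00✓ 1-10✓ 10-0✓ 100- 11-0✓ 111-
Round 2: --00✓ --10✓ -0-0✓ -1-0✓ 0--0✓ 1--0✓
Round 3: ---0
PIs = {---0, 001-, 100-, 111-}
Coverage chart:
  m0: ---0 ←essential
  m2: ---0,001-
  m3: 001- ←essential
  m4: ---0 ←essential
  m6: ---0 ←essential
  m8: ---0,100-
  m9: 100- ←essential
  m10: ---0 ←essential
  m12: ---0 ←essential
  m14: ---0,111-
  m15: 111- ←essential
Essential: ---0, 001-, 100-, 111-

4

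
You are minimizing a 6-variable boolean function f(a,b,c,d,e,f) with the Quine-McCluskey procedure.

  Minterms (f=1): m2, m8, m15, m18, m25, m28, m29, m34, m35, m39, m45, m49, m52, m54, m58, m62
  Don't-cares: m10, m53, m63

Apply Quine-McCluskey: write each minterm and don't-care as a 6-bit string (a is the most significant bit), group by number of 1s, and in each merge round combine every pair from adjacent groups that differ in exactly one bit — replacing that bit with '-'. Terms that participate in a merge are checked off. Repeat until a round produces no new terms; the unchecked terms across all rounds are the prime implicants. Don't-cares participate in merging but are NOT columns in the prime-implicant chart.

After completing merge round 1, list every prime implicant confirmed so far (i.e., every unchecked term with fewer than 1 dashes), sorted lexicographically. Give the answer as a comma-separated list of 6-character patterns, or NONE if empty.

[col 0] 000010*, 001000*, 001010*, 001111, 010010*, 011001*, 011100*, 011101*, 100010*, 100011*, 100111*, 101101, 110001*, 110100*, 110101*, 110110*, 111010*, 111110*, 111111*
[col 1] -00010, 0-0010, 00-010, 0010-0, 011-01, 01110-, 100-11, 10001-, 11-110, 110-01, 1101-0, 11010-, 111-10, 11111-
Prime implicants: -00010, 0-0010, 00-010, 0010-0, 001111, 011-01, 01110-, 100-11, 10001-, 101101, 11-110, 110-01, 1101-0, 11010-, 111-10, 11111-

001111, 101101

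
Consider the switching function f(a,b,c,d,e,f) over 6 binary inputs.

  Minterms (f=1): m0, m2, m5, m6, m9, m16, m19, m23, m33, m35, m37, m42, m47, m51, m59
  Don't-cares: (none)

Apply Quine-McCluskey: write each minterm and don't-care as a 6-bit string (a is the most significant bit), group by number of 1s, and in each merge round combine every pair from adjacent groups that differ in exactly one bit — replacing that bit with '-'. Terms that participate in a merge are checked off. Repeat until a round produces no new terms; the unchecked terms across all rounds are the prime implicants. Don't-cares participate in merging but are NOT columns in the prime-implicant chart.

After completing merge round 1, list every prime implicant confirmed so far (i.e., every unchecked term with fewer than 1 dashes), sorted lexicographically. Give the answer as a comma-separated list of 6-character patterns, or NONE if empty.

001001, 101010, 101111

Round 0: 000000✓ 000010✓ 000101✓ 000110✓ 001001 010000✓ 010011✓ 010111✓ 100001✓ 100011✓ 100101✓ 101010 101111 110011✓ 111011✓
Round 1: -00101 -10011 0-0000 000-10 0000-0 010-11 1-0011 100-01 1000-1 11-011
PIs = {-00101, -10011, 0-0000, 000-10, 0000-0, 001001, 010-11, 1-0011, 100-01, 1000-1, 101010, 101111, 11-011}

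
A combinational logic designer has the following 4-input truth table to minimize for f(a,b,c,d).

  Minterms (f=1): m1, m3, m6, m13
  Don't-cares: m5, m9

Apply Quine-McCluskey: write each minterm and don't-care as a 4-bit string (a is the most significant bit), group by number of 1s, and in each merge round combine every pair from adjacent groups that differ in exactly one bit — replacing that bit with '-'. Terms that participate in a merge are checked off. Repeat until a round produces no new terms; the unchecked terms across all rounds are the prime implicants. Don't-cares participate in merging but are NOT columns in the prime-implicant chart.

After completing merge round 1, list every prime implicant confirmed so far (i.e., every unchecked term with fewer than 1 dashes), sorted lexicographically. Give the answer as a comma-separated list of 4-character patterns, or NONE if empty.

Round 0: 0001✓ 0011✓ 0101✓ 0110 1001✓ 1101✓
Round 1: -001✓ -101✓ 0-01✓ 00-1 1-01✓
Round 2: --01
PIs = {--01, 00-1, 0110}

0110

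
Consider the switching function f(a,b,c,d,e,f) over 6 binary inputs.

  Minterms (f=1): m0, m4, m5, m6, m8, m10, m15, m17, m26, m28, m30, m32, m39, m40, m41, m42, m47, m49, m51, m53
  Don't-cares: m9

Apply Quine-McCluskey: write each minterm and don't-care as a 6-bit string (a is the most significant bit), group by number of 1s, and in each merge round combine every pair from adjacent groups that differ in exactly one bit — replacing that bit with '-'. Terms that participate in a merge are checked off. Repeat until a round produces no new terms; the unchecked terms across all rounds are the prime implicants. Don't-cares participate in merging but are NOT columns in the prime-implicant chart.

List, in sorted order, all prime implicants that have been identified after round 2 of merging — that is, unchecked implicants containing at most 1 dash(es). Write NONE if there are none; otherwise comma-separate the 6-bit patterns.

size-2^0 implicants → 000000(✓)  000100(✓)  000101(✓)  000110(✓)  001000(✓)  001001(✓)  001010(✓)  001111(✓)  010001(✓)  011010(✓)  011100(✓)  011110(✓)  100000(✓)  100111(✓)  101000(✓)  101001(✓)  101010(✓)  101111(✓)  110001(✓)  110011(✓)  110101(✓)
size-2^1 implicants → -00000(✓)  -01000(✓)  -01001(✓)  -01010(✓)  -01111  -10001  0-1010  00-000(✓)  000-00  0001-0  00010-  0010-0(✓)  00100-(✓)  011-10  0111-0  10-000(✓)  10-111  1010-0(✓)  10100-(✓)  110-01  1100-1
size-2^2 implicants → -0-000  -010-0  -0100-
Unchecked terms (primes): -0-000, -010-0, -0100-, -01111, -10001, 0-1010, 000-00, 0001-0, 00010-, 011-10, 0111-0, 10-111, 110-01, 1100-1

-01111, -10001, 0-1010, 000-00, 0001-0, 00010-, 011-10, 0111-0, 10-111, 110-01, 1100-1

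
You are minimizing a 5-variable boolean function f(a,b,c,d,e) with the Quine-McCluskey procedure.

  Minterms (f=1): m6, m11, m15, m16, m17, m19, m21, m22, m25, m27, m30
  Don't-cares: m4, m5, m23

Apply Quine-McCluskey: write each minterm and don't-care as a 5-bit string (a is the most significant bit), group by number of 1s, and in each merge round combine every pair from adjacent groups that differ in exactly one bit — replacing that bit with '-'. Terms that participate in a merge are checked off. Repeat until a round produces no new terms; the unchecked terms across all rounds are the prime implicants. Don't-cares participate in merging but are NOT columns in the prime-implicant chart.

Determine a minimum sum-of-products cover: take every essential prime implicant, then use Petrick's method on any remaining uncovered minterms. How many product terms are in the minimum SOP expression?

6

size-2^0 implicants → 00100(✓)  00101(✓)  00110(✓)  01011(✓)  01111(✓)  10000(✓)  10001(✓)  10011(✓)  10101(✓)  10110(✓)  10111(✓)  11001(✓)  11011(✓)  11110(✓)
size-2^1 implicants → -0101  -0110  -1011  001-0  0010-  01-11  1-001(✓)  1-011(✓)  1-110  10-01(✓)  10-11(✓)  100-1(✓)  1000-  101-1(✓)  1011-  110-1(✓)
size-2^2 implicants → 1-0-1  10--1
Unchecked terms (primes): -0101, -0110, -1011, 001-0, 0010-, 01-11, 1-0-1, 1-110, 10--1, 1000-, 1011-
Minterm coverage:
  m6 ⊆ -0110,001-0
  m11 ⊆ -1011,01-11
  m15 ⊆ 01-11 [E]
  m16 ⊆ 1000- [E]
  m17 ⊆ 1-0-1,10--1,1000-
  m19 ⊆ 1-0-1,10--1
  m21 ⊆ -0101,10--1
  m22 ⊆ -0110,1-110,1011-
  m25 ⊆ 1-0-1 [E]
  m27 ⊆ -1011,1-0-1
  m30 ⊆ 1-110 [E]
E = {01-11, 1-0-1, 1-110, 1000-}
Petrick residual → -0101, -0110
Cover = b'cd'e + b'cde' + a'bde + ac'e + acde' + ab'c'd'  |cover|=6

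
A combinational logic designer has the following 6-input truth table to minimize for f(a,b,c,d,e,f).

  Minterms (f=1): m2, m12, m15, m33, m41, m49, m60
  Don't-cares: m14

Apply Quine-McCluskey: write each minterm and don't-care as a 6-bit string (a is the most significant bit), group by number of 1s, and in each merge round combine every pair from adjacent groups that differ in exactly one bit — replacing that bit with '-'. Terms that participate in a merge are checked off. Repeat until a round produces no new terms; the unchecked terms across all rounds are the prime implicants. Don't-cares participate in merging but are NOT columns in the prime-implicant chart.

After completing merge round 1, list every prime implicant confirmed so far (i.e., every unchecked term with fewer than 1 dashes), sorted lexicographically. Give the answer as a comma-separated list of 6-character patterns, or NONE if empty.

000010, 111100

[col 0] 000010, 001100*, 001110*, 001111*, 100001*, 101001*, 110001*, 111100
[col 1] 0011-0, 00111-, 1-0001, 10-001
Prime implicants: 000010, 0011-0, 00111-, 1-0001, 10-001, 111100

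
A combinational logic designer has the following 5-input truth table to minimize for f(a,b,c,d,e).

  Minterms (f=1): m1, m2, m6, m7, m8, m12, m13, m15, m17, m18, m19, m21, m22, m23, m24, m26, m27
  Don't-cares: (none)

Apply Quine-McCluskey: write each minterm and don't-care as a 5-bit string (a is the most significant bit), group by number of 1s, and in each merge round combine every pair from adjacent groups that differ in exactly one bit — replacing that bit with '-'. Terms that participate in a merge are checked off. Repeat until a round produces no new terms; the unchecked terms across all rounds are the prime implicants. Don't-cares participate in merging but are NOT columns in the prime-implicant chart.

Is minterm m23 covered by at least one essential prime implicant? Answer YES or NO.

[col 0] 00001*, 00010*, 00110*, 00111*, 01000*, 01100*, 01101*, 01111*, 10001*, 10010*, 10011*, 10101*, 10110*, 10111*, 11000*, 11010*, 11011*
[col 1] -0001, -0010*, -0110*, -0111*, -1000, 0-111, 00-10*, 0011-*, 01-00, 011-1, 0110-, 1-010*, 1-011*, 10-01*, 10-10*, 10-11*, 100-1*, 1001-*, 101-1*, 1011-*, 110-0, 1101-*
[col 2] -0-10, -011-, 1-01-, 10--1, 10-1-
Prime implicants: -0-10, -0001, -011-, -1000, 0-111, 01-00, 011-1, 0110-, 1-01-, 10--1, 10-1-, 110-0
PI chart (minterm → PIs covering it):
  1 | -0001  (sole → essential)
  2 | -0-10  (sole → essential)
  6 | -0-10,-011-
  7 | -011-,0-111
  8 | -1000,01-00
  12 | 01-00,0110-
  13 | 011-1,0110-
  15 | 0-111,011-1
  17 | -0001,10--1
  18 | -0-10,1-01-,10-1-
  19 | 1-01-,10--1,10-1-
  21 | 10--1  (sole → essential)
  22 | -0-10,-011-,10-1-
  23 | -011-,10--1,10-1-
  24 | -1000,110-0
  26 | 1-01-,110-0
  27 | 1-01-  (sole → essential)
Essential prime implicants: -0-10, -0001, 1-01-, 10--1

YES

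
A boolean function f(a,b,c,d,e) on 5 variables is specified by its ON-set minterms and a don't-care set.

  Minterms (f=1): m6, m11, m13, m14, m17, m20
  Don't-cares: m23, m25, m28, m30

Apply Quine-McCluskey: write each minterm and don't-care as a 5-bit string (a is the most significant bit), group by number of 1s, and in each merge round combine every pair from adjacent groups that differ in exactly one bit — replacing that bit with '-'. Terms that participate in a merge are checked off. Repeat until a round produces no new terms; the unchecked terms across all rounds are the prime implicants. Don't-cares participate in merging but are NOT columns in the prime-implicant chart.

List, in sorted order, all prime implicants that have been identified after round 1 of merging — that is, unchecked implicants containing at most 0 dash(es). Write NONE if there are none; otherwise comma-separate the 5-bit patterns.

Round 0: 00110✓ 01011 01101 01110✓ 10001✓ 10100✓ 10111 11001✓ 11100✓ 11110✓
Round 1: -1110 0-110 1-001 1-100 111-0
PIs = {-1110, 0-110, 01011, 01101, 1-001, 1-100, 10111, 111-0}

01011, 01101, 10111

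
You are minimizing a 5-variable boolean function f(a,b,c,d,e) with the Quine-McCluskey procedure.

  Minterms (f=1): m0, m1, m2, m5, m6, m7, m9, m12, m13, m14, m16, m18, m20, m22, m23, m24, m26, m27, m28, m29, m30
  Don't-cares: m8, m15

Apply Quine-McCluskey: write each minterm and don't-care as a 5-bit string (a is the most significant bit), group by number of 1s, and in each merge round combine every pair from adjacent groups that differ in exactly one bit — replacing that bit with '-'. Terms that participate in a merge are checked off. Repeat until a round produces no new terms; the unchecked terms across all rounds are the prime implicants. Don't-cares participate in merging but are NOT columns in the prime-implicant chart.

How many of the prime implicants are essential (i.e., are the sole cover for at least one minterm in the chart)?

4

Round 0: 00000✓ 00001✓ 00010✓ 00101✓ 00110✓ 00111✓ 01000✓ 01001✓ 01100✓ 01101✓ 01110✓ 01111✓ 10000✓ 10010✓ 10100✓ 10110✓ 10111✓ 11000✓ 11010✓ 11011✓ 11100✓ 11101✓ 11110✓
Round 1: -0000✓ -0010✓ -0110✓ -0111✓ -1000✓ -1100✓ -1101✓ -1110✓ 0-000✓ 0-001✓ 0-101✓ 0-110✓ 0-111✓ 00-01✓ 00-10✓ 000-0✓ 0000-✓ 001-1✓ 0011-✓ 01-00✓ 01-01✓ 0100-✓ 011-0✓ 011-1✓ 0110-✓ 0111-✓ 1-000✓ 1-010✓ 1-100✓ 1-110✓ 10-00✓ 10-10✓ 100-0✓ 101-0✓ 1011-✓ 11-00✓ 11-10✓ 110-0✓ 1101- 111-0✓ 1110-✓
Round 2: --000 --110 -0-10 -00-0 -011- -1-00 -11-0 -110- 0--01 0-00- 0-1-1 0-11- 01-0- 011-- 1--00✓ 1--10✓ 1-0-0✓ 1-1-0✓ 10--0✓ 11--0✓
Round 3: 1---0
PIs = {--000, --110, -0-10, -00-0, -011-, -1-00, -11-0, -110-, 0--01, 0-00-, 0-1-1, 0-11-, 01-0-, 011--, 1---0, 1101-}
Coverage chart:
  m0: --000,-00-0,0-00-
  m1: 0--01,0-00-
  m2: -0-10,-00-0
  m5: 0--01,0-1-1
  m6: --110,-0-10,-011-,0-11-
  m7: -011-,0-1-1,0-11-
  m9: 0--01,0-00-,01-0-
  m12: -1-00,-11-0,-110-,01-0-,011--
  m13: -110-,0--01,0-1-1,01-0-,011--
  m14: --110,-11-0,0-11-,011--
  m16: --000,-00-0,1---0
  m18: -0-10,-00-0,1---0
  m20: 1---0 ←essential
  m22: --110,-0-10,-011-,1---0
  m23: -011- ←essential
  m24: --000,-1-00,1---0
  m26: 1---0,1101-
  m27: 1101- ←essential
  m28: -1-00,-11-0,-110-,1---0
  m29: -110- ←essential
  m30: --110,-11-0,1---0
Essential: -011-, -110-, 1---0, 1101-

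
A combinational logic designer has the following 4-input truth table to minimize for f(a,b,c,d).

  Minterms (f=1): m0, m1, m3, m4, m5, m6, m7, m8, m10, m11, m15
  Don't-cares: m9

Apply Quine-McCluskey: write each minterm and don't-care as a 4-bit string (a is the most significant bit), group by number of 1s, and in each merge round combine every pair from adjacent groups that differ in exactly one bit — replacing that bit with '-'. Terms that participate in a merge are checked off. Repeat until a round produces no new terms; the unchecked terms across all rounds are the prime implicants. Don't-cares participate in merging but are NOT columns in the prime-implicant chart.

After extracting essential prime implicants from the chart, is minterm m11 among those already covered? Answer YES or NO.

Round 0: 0000✓ 0001✓ 0011✓ 0100✓ 0101✓ 0110✓ 0111✓ 1000✓ 1001✓ 1010✓ 1011✓ 1111✓
Round 1: -000✓ -001✓ -011✓ -111✓ 0-00✓ 0-01✓ 0-11✓ 00-1✓ 000-✓ 01-0✓ 01-1✓ 010-✓ 011-✓ 1-11✓ 10-0✓ 10-1✓ 100-✓ 101-✓
Round 2: --11 -0-1 -00- 0--1 0-0- 01-- 10--
PIs = {--11, -0-1, -00-, 0--1, 0-0-, 01--, 10--}
Coverage chart:
  m0: -00-,0-0-
  m1: -0-1,-00-,0--1,0-0-
  m3: --11,-0-1,0--1
  m4: 0-0-,01--
  m5: 0--1,0-0-,01--
  m6: 01-- ←essential
  m7: --11,0--1,01--
  m8: -00-,10--
  m10: 10-- ←essential
  m11: --11,-0-1,10--
  m15: --11 ←essential
Essential: --11, 01--, 10--

YES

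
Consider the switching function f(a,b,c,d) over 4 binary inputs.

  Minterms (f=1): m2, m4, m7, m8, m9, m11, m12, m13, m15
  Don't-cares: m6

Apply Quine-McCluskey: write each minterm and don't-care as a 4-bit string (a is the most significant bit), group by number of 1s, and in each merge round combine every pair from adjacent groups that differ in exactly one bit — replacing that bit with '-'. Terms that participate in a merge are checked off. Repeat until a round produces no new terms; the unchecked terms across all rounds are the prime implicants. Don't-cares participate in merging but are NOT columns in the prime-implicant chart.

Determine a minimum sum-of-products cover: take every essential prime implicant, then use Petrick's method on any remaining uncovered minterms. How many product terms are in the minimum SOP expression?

5

[col 0] 0010*, 0100*, 0110*, 0111*, 1000*, 1001*, 1011*, 1100*, 1101*, 1111*
[col 1] -100, -111, 0-10, 01-0, 011-, 1-00*, 1-01*, 1-11*, 10-1*, 100-*, 11-1*, 110-*
[col 2] 1--1, 1-0-
Prime implicants: -100, -111, 0-10, 01-0, 011-, 1--1, 1-0-
PI chart (minterm → PIs covering it):
  2 | 0-10  (sole → essential)
  4 | -100,01-0
  7 | -111,011-
  8 | 1-0-  (sole → essential)
  9 | 1--1,1-0-
  11 | 1--1  (sole → essential)
  12 | -100,1-0-
  13 | 1--1,1-0-
  15 | -111,1--1
Essential prime implicants: 0-10, 1--1, 1-0-
Petrick residual → -100, -111
Minimum SOP uses 5 PIs: bc'd' + bcd + a'cd' + ad + ac'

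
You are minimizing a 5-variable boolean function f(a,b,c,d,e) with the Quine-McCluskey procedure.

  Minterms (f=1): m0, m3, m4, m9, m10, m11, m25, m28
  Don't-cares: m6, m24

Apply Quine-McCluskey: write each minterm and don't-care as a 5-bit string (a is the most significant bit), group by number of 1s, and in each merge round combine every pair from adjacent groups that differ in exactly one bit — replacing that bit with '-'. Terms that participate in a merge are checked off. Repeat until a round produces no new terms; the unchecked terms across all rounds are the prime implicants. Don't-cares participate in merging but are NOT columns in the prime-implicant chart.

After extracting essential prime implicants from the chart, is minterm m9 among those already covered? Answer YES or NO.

NO

Round 0: 00000✓ 00011✓ 00100✓ 00110✓ 01001✓ 01010✓ 01011✓ 11000✓ 11001✓ 11100✓
Round 1: -1001 0-011 00-00 001-0 010-1 0101- 11-00 1100-
PIs = {-1001, 0-011, 00-00, 001-0, 010-1, 0101-, 11-00, 1100-}
Coverage chart:
  m0: 00-00 ←essential
  m3: 0-011 ←essential
  m4: 00-00,001-0
  m9: -1001,010-1
  m10: 0101- ←essential
  m11: 0-011,010-1,0101-
  m25: -1001,1100-
  m28: 11-00 ←essential
Essential: 0-011, 00-00, 0101-, 11-00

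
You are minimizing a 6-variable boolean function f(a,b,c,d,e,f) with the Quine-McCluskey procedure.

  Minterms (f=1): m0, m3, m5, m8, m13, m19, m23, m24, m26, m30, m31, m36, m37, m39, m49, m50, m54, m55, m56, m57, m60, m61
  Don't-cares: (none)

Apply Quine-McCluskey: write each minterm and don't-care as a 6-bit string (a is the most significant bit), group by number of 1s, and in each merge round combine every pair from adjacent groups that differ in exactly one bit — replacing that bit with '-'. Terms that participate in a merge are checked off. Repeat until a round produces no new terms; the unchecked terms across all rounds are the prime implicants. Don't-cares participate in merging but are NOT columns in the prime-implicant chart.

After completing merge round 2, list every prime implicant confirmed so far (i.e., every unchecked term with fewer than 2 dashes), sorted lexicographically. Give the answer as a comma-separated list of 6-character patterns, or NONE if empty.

-00101, -10111, -11000, 0-0011, 0-1000, 00-000, 00-101, 01-111, 010-11, 011-10, 0110-0, 01111-, 1-0111, 1001-1, 10010-, 11-001, 110-10, 11011-

size-2^0 implicants → 000000(✓)  000011(✓)  000101(✓)  001000(✓)  001101(✓)  010011(✓)  010111(✓)  011000(✓)  011010(✓)  011110(✓)  011111(✓)  100100(✓)  100101(✓)  100111(✓)  110001(✓)  110010(✓)  110110(✓)  110111(✓)  111000(✓)  111001(✓)  111100(✓)  111101(✓)
size-2^1 implicants → -00101  -10111  -11000  0-0011  0-1000  00-000  00-101  01-111  010-11  011-10  0110-0  01111-  1-0111  1001-1  10010-  11-001  110-10  11011-  111-00(✓)  111-01(✓)  11100-(✓)  11110-(✓)
size-2^2 implicants → 111-0-
Unchecked terms (primes): -00101, -10111, -11000, 0-0011, 0-1000, 00-000, 00-101, 01-111, 010-11, 011-10, 0110-0, 01111-, 1-0111, 1001-1, 10010-, 11-001, 110-10, 11011-, 111-0-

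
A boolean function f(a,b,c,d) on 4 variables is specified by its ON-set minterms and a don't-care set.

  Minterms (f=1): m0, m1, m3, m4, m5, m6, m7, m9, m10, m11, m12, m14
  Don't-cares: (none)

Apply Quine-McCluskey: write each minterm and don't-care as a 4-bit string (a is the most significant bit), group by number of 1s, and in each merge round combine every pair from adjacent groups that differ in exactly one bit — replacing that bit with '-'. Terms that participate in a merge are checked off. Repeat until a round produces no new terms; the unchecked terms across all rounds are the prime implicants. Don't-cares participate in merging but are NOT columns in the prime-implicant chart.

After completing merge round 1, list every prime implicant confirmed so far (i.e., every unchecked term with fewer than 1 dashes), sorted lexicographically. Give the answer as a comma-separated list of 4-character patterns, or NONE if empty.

size-2^0 implicants → 0000(✓)  0001(✓)  0011(✓)  0100(✓)  0101(✓)  0110(✓)  0111(✓)  1001(✓)  1010(✓)  1011(✓)  1100(✓)  1110(✓)
size-2^1 implicants → -001(✓)  -011(✓)  -100(✓)  -110(✓)  0-00(✓)  0-01(✓)  0-11(✓)  00-1(✓)  000-(✓)  01-0(✓)  01-1(✓)  010-(✓)  011-(✓)  1-10  10-1(✓)  101-  11-0(✓)
size-2^2 implicants → -0-1  -1-0  0--1  0-0-  01--
Unchecked terms (primes): -0-1, -1-0, 0--1, 0-0-, 01--, 1-10, 101-

NONE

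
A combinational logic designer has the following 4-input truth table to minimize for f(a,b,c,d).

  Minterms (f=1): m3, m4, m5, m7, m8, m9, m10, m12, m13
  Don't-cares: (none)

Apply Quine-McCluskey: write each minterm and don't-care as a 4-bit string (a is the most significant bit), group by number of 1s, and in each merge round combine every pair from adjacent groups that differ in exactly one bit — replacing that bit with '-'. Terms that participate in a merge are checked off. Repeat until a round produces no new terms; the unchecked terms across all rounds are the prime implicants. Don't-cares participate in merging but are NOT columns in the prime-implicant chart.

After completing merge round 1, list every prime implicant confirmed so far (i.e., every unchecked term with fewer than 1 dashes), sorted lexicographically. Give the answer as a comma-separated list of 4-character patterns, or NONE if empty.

Round 0: 0011✓ 0100✓ 0101✓ 0111✓ 1000✓ 1001✓ 1010✓ 1100✓ 1101✓
Round 1: -100✓ -101✓ 0-11 01-1 010-✓ 1-00✓ 1-01✓ 10-0 100-✓ 110-✓
Round 2: -10- 1-0-
PIs = {-10-, 0-11, 01-1, 1-0-, 10-0}

NONE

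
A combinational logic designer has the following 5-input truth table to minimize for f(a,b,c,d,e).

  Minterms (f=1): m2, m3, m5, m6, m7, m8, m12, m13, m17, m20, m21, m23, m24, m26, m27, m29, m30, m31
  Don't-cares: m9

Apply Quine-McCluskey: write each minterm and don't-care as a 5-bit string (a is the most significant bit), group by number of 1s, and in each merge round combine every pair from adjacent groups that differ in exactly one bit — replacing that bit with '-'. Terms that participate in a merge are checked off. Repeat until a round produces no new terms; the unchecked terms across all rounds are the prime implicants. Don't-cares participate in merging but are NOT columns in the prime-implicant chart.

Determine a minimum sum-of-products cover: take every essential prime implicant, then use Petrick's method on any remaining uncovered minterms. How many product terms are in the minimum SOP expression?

[col 0] 00010*, 00011*, 00101*, 00110*, 00111*, 01000*, 01001*, 01100*, 01101*, 10001*, 10100*, 10101*, 10111*, 11000*, 11010*, 11011*, 11101*, 11110*, 11111*
[col 1] -0101*, -0111*, -1000, -1101*, 0-101*, 00-10*, 00-11*, 0001-*, 001-1*, 0011-*, 01-00*, 01-01*, 0100-*, 0110-*, 1-101*, 1-111*, 10-01, 101-1*, 1010-, 11-10*, 11-11*, 110-0, 1101-*, 111-1*, 1111-*
[col 2] --101, -01-1, 00-1-, 01-0-, 1-1-1, 11-1-
Prime implicants: --101, -01-1, -1000, 00-1-, 01-0-, 1-1-1, 10-01, 1010-, 11-1-, 110-0
PI chart (minterm → PIs covering it):
  2 | 00-1-  (sole → essential)
  3 | 00-1-  (sole → essential)
  5 | --101,-01-1
  6 | 00-1-  (sole → essential)
  7 | -01-1,00-1-
  8 | -1000,01-0-
  12 | 01-0-  (sole → essential)
  13 | --101,01-0-
  17 | 10-01  (sole → essential)
  20 | 1010-  (sole → essential)
  21 | --101,-01-1,1-1-1,10-01,1010-
  23 | -01-1,1-1-1
  24 | -1000,110-0
  26 | 11-1-,110-0
  27 | 11-1-  (sole → essential)
  29 | --101,1-1-1
  30 | 11-1-  (sole → essential)
  31 | 1-1-1,11-1-
Essential prime implicants: 00-1-, 01-0-, 10-01, 1010-, 11-1-
Petrick residual → --101, -01-1, -1000
Minimum SOP uses 8 PIs: cd'e + b'ce + bc'd'e' + a'b'd + a'bd' + ab'd'e + ab'cd' + abd

8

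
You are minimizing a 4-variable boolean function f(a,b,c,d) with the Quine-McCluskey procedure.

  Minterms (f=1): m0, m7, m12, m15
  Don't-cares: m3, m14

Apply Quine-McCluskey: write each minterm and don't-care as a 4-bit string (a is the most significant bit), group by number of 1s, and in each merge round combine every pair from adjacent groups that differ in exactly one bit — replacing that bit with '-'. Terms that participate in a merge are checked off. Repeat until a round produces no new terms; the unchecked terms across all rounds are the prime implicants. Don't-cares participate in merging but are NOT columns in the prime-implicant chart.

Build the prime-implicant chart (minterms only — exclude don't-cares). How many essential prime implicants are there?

2

Round 0: 0000 0011✓ 0111✓ 1100✓ 1110✓ 1111✓
Round 1: -111 0-11 11-0 111-
PIs = {-111, 0-11, 0000, 11-0, 111-}
Coverage chart:
  m0: 0000 ←essential
  m7: -111,0-11
  m12: 11-0 ←essential
  m15: -111,111-
Essential: 0000, 11-0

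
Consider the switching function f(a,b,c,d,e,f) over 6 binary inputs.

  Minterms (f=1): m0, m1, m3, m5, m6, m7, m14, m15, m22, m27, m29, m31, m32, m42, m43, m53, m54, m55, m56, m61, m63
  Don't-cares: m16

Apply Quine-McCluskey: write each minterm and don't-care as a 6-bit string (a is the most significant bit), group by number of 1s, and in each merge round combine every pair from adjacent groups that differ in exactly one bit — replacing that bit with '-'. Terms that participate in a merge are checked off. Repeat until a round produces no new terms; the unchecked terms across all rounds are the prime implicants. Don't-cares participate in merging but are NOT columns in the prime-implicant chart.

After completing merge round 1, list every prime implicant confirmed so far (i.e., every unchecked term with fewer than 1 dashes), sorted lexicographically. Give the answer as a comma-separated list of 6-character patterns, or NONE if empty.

[col 0] 000000*, 000001*, 000011*, 000101*, 000110*, 000111*, 001110*, 001111*, 010000*, 010110*, 011011*, 011101*, 011111*, 100000*, 101010*, 101011*, 110101*, 110110*, 110111*, 111000, 111101*, 111111*
[col 1] -00000, -10110, -11101*, -11111*, 0-0000, 0-0110, 0-1111, 00-110*, 00-111*, 000-01*, 000-11*, 0000-1*, 00000-, 0001-1*, 00011-*, 00111-*, 011-11, 0111-1*, 10101-, 11-101*, 11-111*, 1101-1*, 11011-, 1111-1*
[col 2] -111-1, 00-11-, 000--1, 11-1-1
Prime implicants: -00000, -10110, -111-1, 0-0000, 0-0110, 0-1111, 00-11-, 000--1, 00000-, 011-11, 10101-, 11-1-1, 11011-, 111000

111000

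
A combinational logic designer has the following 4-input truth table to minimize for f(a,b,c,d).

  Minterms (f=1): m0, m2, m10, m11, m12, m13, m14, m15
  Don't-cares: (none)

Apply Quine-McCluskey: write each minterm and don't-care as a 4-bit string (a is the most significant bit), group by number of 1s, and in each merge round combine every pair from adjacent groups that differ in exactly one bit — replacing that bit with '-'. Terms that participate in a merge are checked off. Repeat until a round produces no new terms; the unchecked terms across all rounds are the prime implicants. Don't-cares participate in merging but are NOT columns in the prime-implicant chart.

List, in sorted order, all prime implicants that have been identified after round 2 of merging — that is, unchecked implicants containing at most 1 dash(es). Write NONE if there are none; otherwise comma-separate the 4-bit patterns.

size-2^0 implicants → 0000(✓)  0010(✓)  1010(✓)  1011(✓)  1100(✓)  1101(✓)  1110(✓)  1111(✓)
size-2^1 implicants → -010  00-0  1-10(✓)  1-11(✓)  101-(✓)  11-0(✓)  11-1(✓)  110-(✓)  111-(✓)
size-2^2 implicants → 1-1-  11--
Unchecked terms (primes): -010, 00-0, 1-1-, 11--

-010, 00-0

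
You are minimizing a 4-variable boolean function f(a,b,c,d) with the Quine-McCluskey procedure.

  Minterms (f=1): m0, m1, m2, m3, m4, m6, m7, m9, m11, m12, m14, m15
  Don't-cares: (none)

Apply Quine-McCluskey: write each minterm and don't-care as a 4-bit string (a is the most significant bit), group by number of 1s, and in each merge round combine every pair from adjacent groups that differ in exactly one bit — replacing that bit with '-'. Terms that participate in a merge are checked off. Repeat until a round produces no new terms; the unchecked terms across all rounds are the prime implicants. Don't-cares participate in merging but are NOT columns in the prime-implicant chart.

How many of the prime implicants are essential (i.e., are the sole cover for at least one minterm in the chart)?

[col 0] 0000*, 0001*, 0010*, 0011*, 0100*, 0110*, 0111*, 1001*, 1011*, 1100*, 1110*, 1111*
[col 1] -001*, -011*, -100*, -110*, -111*, 0-00*, 0-10*, 0-11*, 00-0*, 00-1*, 000-*, 001-*, 01-0*, 011-*, 1-11*, 10-1*, 11-0*, 111-*
[col 2] --11, -0-1, -1-0, -11-, 0--0, 0-1-, 00--
Prime implicants: --11, -0-1, -1-0, -11-, 0--0, 0-1-, 00--
PI chart (minterm → PIs covering it):
  0 | 0--0,00--
  1 | -0-1,00--
  2 | 0--0,0-1-,00--
  3 | --11,-0-1,0-1-,00--
  4 | -1-0,0--0
  6 | -1-0,-11-,0--0,0-1-
  7 | --11,-11-,0-1-
  9 | -0-1  (sole → essential)
  11 | --11,-0-1
  12 | -1-0  (sole → essential)
  14 | -1-0,-11-
  15 | --11,-11-
Essential prime implicants: -0-1, -1-0

2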